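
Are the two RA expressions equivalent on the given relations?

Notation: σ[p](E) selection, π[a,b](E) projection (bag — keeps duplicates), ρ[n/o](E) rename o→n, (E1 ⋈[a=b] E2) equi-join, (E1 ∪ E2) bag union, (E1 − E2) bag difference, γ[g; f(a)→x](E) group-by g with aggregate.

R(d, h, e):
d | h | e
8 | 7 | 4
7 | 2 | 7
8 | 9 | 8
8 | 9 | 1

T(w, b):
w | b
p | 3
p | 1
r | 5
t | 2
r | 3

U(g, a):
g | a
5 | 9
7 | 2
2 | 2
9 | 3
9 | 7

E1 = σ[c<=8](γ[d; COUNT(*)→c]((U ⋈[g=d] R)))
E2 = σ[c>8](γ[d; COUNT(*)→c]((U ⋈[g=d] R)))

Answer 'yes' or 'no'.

E1 stepwise |·|:
  U → 5
  R → 4
  (U ⋈[g=d] R) → 1
  γ[d; COUNT(*)→c]((U ⋈[g=d] R)) → 1
  σ[c<=8](γ[d; COUNT(*)→c]((U ⋈[g=d] R))) → 1
E2 stepwise |·|:
  U → 5
  R → 4
  (U ⋈[g=d] R) → 1
  γ[d; COUNT(*)→c]((U ⋈[g=d] R)) → 1
  σ[c>8](γ[d; COUNT(*)→c]((U ⋈[g=d] R))) → 0

E1 result:
d | c
7 | 1
E2 result:
d | c
(0 rows)
Witness: (7, 1) appears 1× in E1 but 0× in E2.

no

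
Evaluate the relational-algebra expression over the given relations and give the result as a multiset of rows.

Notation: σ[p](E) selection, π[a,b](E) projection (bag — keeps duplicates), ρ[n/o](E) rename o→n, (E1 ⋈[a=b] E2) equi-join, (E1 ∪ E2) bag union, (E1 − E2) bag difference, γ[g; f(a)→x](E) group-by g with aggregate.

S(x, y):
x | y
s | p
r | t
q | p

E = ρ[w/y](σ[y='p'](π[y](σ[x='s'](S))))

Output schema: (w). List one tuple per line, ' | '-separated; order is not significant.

Per-node cardinality:
  S → 3
  σ[x='s'](S) → 1
  π[y](σ[x='s'](S)) → 1
  σ[y='p'](π[y](σ[x='s'](S))) → 1
  ρ[w/y](σ[y='p'](π[y](σ[x='s'](S)))) → 1

== RESULT ==
w
p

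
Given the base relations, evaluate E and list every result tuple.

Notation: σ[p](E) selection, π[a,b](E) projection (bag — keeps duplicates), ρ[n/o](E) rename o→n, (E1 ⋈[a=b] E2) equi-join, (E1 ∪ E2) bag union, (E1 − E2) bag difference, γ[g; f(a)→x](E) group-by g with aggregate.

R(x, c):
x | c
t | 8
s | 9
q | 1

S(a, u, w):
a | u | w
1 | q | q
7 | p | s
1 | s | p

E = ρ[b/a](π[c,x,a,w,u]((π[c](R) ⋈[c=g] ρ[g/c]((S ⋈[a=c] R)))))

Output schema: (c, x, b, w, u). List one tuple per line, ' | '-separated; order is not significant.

Stepwise |·|:
  R → 3
  π[c](R) → 3
  S → 3
  R → 3
  (S ⋈[a=c] R) → 2
  ρ[g/c]((S ⋈[a=c] R)) → 2
  (π[c](R) ⋈[c=g] ρ[g/c]((S ⋈[a=c] R))) → 2
  π[c,x,a,w,u]((π[c](R) ⋈[c=g] ρ[g/c]((S ⋈[a=c] R)))) → 2
  ρ[b/a](π[c,x,a,w,u]((π[c](R) ⋈[c=g] ρ[g/c]((S ⋈[a=c] R))))) → 2

== RESULT ==
c | x | b | w | u
1 | q | 1 | p | s
1 | q | 1 | q | q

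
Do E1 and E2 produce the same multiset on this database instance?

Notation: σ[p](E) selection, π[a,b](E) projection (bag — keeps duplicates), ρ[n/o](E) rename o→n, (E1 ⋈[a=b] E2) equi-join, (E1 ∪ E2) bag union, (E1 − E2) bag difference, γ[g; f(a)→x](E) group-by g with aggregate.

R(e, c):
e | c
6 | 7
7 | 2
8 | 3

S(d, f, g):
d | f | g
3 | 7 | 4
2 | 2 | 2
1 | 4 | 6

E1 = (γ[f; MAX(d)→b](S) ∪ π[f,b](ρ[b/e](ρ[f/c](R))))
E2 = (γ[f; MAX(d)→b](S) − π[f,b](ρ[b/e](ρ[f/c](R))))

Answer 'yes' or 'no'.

E1 subexpression sizes:
  S → 3
  γ[f; MAX(d)→b](S) → 3
  R → 3
  ρ[f/c](R) → 3
  ρ[b/e](ρ[f/c](R)) → 3
  π[f,b](ρ[b/e](ρ[f/c](R))) → 3
  (γ[f; MAX(d)→b](S) ∪ π[f,b](ρ[b/e](ρ[f/c](R)))) → 6
E2 subexpression sizes:
  S → 3
  γ[f; MAX(d)→b](S) → 3
  R → 3
  ρ[f/c](R) → 3
  ρ[b/e](ρ[f/c](R)) → 3
  π[f,b](ρ[b/e](ρ[f/c](R))) → 3
  (γ[f; MAX(d)→b](S) − π[f,b](ρ[b/e](ρ[f/c](R)))) → 3

E1 result:
f | b
2 | 2
2 | 7
3 | 8
4 | 1
7 | 3
7 | 6
E2 result:
f | b
2 | 2
4 | 1
7 | 3
Witness: (3, 8) appears 1× in E1 but 0× in E2.

no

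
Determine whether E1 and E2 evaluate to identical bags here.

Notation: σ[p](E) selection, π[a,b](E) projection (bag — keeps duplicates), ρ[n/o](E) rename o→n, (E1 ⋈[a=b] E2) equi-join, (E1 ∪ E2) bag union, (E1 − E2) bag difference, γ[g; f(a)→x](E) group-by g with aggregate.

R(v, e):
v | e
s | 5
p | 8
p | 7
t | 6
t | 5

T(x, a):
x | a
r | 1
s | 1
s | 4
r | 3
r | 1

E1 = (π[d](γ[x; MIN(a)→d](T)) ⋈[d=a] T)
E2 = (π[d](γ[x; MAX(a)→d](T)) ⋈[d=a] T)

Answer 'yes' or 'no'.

E1 stepwise |·|:
  T → 5
  γ[x; MIN(a)→d](T) → 2
  π[d](γ[x; MIN(a)→d](T)) → 2
  T → 5
  (π[d](γ[x; MIN(a)→d](T)) ⋈[d=a] T) → 6
E2 stepwise |·|:
  T → 5
  γ[x; MAX(a)→d](T) → 2
  π[d](γ[x; MAX(a)→d](T)) → 2
  T → 5
  (π[d](γ[x; MAX(a)→d](T)) ⋈[d=a] T) → 2

E1 result:
d | x | a
1 | r | 1
1 | r | 1
1 | r | 1
1 | r | 1
1 | s | 1
1 | s | 1
E2 result:
d | x | a
3 | r | 3
4 | s | 4
Witness: (4, 's', 4) appears 0× in E1 but 1× in E2.

no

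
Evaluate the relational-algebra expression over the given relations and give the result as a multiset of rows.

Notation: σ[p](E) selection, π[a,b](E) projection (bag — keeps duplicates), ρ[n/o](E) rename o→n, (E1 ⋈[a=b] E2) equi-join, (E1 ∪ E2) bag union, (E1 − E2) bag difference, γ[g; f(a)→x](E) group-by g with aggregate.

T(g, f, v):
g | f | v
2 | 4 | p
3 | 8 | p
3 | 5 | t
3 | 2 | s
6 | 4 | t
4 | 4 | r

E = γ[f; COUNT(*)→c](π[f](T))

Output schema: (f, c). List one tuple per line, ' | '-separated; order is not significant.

Subexpression sizes:
  T → 6
  π[f](T) → 6
  γ[f; COUNT(*)→c](π[f](T)) → 4

== RESULT ==
f | c
2 | 1
4 | 3
5 | 1
8 | 1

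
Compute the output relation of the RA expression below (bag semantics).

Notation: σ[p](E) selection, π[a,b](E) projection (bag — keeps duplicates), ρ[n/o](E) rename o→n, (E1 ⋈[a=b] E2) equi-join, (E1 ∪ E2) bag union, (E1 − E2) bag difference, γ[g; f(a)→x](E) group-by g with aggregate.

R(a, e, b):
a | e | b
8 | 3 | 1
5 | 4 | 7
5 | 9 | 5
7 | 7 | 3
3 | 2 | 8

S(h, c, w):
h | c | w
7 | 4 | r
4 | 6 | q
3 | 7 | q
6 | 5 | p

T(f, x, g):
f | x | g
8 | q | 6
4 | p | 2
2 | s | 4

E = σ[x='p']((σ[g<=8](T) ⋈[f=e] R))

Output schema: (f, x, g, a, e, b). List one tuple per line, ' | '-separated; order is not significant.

Stepwise |·|:
  T → 3
  σ[g<=8](T) → 3
  R → 5
  (σ[g<=8](T) ⋈[f=e] R) → 2
  σ[x='p']((σ[g<=8](T) ⋈[f=e] R)) → 1

== RESULT ==
f | x | g | a | e | b
4 | p | 2 | 5 | 4 | 7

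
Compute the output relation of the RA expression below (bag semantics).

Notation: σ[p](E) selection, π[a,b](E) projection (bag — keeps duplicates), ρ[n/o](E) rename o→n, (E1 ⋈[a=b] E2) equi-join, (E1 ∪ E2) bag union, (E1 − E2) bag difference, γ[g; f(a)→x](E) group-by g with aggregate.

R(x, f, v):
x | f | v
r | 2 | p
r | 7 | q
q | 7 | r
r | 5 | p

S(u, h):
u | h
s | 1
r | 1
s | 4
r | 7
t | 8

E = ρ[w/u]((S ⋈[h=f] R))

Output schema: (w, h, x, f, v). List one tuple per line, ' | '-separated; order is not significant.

Row counts bottom-up:
  S → 5
  R → 4
  (S ⋈[h=f] R) → 2
  ρ[w/u]((S ⋈[h=f] R)) → 2

== RESULT ==
w | h | x | f | v
r | 7 | q | 7 | r
r | 7 | r | 7 | q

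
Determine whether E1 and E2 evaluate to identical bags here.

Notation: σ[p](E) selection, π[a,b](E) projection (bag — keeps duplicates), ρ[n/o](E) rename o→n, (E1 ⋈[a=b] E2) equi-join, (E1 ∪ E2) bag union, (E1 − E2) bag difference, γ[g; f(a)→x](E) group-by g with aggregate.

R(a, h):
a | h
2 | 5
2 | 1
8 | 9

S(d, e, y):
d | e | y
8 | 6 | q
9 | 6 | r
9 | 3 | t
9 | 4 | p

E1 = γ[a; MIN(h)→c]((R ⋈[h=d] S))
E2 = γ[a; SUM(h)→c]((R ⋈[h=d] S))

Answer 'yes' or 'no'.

E1 per-node cardinality:
  R → 3
  S → 4
  (R ⋈[h=d] S) → 3
  γ[a; MIN(h)→c]((R ⋈[h=d] S)) → 1
E2 per-node cardinality:
  R → 3
  S → 4
  (R ⋈[h=d] S) → 3
  γ[a; SUM(h)→c]((R ⋈[h=d] S)) → 1

E1 result:
a | c
8 | 9
E2 result:
a | c
8 | 27
Witness: (8, 9) appears 1× in E1 but 0× in E2.

no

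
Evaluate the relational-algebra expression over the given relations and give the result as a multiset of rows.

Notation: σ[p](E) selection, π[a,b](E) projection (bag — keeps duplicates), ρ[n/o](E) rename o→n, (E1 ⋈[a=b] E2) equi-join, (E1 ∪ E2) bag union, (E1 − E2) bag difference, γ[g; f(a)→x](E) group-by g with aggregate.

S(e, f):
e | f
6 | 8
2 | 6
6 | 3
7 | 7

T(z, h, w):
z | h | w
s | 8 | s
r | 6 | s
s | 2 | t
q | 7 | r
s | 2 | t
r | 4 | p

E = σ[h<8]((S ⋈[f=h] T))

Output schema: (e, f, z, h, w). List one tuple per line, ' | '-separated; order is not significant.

Subexpression sizes:
  S → 4
  T → 6
  (S ⋈[f=h] T) → 3
  σ[h<8]((S ⋈[f=h] T)) → 2

== RESULT ==
e | f | z | h | w
2 | 6 | r | 6 | s
7 | 7 | q | 7 | r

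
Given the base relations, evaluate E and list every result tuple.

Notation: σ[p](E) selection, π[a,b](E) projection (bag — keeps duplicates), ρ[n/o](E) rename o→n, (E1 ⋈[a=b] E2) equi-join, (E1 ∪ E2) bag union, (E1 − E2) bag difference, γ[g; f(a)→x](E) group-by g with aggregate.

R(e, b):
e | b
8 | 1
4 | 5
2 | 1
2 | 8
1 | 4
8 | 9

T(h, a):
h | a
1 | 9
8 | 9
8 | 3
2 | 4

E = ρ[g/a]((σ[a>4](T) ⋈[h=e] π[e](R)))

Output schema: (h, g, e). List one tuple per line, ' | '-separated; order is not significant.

Per-node cardinality:
  T → 4
  σ[a>4](T) → 2
  R → 6
  π[e](R) → 6
  (σ[a>4](T) ⋈[h=e] π[e](R)) → 3
  ρ[g/a]((σ[a>4](T) ⋈[h=e] π[e](R))) → 3

== RESULT ==
h | g | e
1 | 9 | 1
8 | 9 | 8
8 | 9 | 8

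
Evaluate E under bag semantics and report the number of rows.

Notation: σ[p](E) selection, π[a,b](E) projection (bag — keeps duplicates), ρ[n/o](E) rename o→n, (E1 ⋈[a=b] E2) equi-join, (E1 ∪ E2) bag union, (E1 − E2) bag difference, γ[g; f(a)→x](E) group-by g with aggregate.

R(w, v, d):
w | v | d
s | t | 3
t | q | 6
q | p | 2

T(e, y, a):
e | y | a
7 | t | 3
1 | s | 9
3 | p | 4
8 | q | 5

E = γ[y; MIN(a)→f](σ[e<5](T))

Subexpression sizes:
  T → 4
  σ[e<5](T) → 2
  γ[y; MIN(a)→f](σ[e<5](T)) → 2

|E| = 2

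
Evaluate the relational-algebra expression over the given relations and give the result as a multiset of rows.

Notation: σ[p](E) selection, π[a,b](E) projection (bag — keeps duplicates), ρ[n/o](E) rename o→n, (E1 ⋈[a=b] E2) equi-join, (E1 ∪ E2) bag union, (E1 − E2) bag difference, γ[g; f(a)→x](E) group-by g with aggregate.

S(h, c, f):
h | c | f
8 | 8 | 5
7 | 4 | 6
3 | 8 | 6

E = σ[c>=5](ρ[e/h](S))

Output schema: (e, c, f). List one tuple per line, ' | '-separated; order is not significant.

Subexpression sizes:
  S → 3
  ρ[e/h](S) → 3
  σ[c>=5](ρ[e/h](S)) → 2

== RESULT ==
e | c | f
3 | 8 | 6
8 | 8 | 5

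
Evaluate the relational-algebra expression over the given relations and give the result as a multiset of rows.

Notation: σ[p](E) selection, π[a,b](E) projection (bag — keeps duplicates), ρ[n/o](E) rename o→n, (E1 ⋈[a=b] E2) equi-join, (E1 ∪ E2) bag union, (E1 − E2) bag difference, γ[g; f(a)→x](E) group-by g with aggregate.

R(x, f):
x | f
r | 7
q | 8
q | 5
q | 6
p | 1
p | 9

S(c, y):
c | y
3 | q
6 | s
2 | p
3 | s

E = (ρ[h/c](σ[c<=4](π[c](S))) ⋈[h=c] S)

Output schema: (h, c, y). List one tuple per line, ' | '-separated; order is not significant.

Per-node cardinality:
  S → 4
  π[c](S) → 4
  σ[c<=4](π[c](S)) → 3
  ρ[h/c](σ[c<=4](π[c](S))) → 3
  S → 4
  (ρ[h/c](σ[c<=4](π[c](S))) ⋈[h=c] S) → 5

== RESULT ==
h | c | y
2 | 2 | p
3 | 3 | q
3 | 3 | q
3 | 3 | s
3 | 3 | s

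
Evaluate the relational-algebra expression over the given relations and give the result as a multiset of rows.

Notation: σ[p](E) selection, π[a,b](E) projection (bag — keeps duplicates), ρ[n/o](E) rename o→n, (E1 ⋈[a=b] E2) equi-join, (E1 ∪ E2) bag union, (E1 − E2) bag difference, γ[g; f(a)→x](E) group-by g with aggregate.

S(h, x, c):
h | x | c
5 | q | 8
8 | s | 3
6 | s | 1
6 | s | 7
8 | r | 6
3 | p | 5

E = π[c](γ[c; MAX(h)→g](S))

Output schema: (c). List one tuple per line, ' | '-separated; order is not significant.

Subexpression sizes:
  S → 6
  γ[c; MAX(h)→g](S) → 6
  π[c](γ[c; MAX(h)→g](S)) → 6

== RESULT ==
c
1
3
5
6
7
8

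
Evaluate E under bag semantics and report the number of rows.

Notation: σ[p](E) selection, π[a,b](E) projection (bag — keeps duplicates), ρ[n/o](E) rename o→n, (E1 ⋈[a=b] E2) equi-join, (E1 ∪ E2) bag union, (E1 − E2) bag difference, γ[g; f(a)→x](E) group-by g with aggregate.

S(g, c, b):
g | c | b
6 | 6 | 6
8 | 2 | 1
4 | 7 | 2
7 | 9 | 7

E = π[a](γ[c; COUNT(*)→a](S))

Per-node cardinality:
  S → 4
  γ[c; COUNT(*)→a](S) → 4
  π[a](γ[c; COUNT(*)→a](S)) → 4

|E| = 4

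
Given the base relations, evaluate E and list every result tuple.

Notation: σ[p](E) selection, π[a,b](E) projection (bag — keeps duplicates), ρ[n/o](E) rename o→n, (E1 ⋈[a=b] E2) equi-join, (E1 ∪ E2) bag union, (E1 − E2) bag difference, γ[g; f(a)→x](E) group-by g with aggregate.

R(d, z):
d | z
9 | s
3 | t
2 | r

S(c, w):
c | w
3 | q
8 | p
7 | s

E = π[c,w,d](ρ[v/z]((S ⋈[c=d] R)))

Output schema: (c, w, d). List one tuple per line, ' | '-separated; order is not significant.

Stepwise |·|:
  S → 3
  R → 3
  (S ⋈[c=d] R) → 1
  ρ[v/z]((S ⋈[c=d] R)) → 1
  π[c,w,d](ρ[v/z]((S ⋈[c=d] R))) → 1

== RESULT ==
c | w | d
3 | q | 3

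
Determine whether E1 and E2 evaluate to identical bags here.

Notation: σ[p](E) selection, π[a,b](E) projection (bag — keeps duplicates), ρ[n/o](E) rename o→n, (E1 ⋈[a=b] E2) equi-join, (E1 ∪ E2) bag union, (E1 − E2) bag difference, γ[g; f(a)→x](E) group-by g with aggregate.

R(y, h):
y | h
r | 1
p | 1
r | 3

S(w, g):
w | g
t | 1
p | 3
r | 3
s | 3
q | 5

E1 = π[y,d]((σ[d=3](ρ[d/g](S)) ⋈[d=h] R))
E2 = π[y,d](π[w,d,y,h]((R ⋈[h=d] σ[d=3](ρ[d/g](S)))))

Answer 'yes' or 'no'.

E1 row counts bottom-up:
  S → 5
  ρ[d/g](S) → 5
  σ[d=3](ρ[d/g](S)) → 3
  R → 3
  (σ[d=3](ρ[d/g](S)) ⋈[d=h] R) → 3
  π[y,d]((σ[d=3](ρ[d/g](S)) ⋈[d=h] R)) → 3
E2 row counts bottom-up:
  R → 3
  S → 5
  ρ[d/g](S) → 5
  σ[d=3](ρ[d/g](S)) → 3
  (R ⋈[h=d] σ[d=3](ρ[d/g](S))) → 3
  π[w,d,y,h]((R ⋈[h=d] σ[d=3](ρ[d/g](S)))) → 3
  π[y,d](π[w,d,y,h]((R ⋈[h=d] σ[d=3](ρ[d/g](S))))) → 3

E1 and E2 produce the same multiset:
y | d
r | 3
r | 3
r | 3

yes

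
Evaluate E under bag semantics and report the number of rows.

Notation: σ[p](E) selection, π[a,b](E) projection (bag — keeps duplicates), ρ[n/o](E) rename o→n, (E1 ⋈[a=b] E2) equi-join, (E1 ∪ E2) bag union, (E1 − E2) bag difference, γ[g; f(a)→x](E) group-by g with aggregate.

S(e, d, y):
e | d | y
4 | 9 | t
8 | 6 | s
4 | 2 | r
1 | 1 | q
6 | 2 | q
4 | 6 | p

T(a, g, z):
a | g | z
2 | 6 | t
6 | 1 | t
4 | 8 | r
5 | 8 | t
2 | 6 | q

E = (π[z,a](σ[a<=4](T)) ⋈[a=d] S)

Subexpression sizes:
  T → 5
  σ[a<=4](T) → 3
  π[z,a](σ[a<=4](T)) → 3
  S → 6
  (π[z,a](σ[a<=4](T)) ⋈[a=d] S) → 4

|E| = 4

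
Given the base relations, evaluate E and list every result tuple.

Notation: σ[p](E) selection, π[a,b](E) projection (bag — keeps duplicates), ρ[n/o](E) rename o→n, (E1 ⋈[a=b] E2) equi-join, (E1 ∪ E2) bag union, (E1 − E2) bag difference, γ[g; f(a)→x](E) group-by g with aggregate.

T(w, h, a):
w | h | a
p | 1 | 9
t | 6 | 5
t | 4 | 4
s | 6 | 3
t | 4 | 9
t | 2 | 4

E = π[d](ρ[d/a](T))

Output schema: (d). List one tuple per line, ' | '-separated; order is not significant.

Subexpression sizes:
  T → 6
  ρ[d/a](T) → 6
  π[d](ρ[d/a](T)) → 6

== RESULT ==
d
3
4
4
5
9
9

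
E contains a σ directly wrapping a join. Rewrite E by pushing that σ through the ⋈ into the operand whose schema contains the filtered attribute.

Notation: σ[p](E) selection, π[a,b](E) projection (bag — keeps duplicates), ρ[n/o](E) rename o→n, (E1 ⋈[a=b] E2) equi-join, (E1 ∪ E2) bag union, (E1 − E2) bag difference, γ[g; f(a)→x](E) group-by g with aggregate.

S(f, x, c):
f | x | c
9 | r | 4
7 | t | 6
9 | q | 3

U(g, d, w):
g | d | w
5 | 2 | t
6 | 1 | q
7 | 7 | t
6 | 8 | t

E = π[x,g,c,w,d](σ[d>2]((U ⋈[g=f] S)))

σ filters on d, owned by the left side.
E' = π[x,g,c,w,d]((σ[d>2](U) ⋈[g=f] S))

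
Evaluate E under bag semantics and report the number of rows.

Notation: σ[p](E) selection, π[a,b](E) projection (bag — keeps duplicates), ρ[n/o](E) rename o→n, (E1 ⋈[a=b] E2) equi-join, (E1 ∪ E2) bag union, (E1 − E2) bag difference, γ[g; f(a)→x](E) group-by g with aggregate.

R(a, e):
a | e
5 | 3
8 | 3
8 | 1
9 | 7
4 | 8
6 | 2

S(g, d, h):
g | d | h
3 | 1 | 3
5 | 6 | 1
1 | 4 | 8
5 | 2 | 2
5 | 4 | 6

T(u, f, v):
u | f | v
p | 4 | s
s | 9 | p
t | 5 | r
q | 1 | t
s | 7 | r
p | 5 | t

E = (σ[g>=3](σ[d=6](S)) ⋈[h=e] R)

Row counts bottom-up:
  S → 5
  σ[d=6](S) → 1
  σ[g>=3](σ[d=6](S)) → 1
  R → 6
  (σ[g>=3](σ[d=6](S)) ⋈[h=e] R) → 1

|E| = 1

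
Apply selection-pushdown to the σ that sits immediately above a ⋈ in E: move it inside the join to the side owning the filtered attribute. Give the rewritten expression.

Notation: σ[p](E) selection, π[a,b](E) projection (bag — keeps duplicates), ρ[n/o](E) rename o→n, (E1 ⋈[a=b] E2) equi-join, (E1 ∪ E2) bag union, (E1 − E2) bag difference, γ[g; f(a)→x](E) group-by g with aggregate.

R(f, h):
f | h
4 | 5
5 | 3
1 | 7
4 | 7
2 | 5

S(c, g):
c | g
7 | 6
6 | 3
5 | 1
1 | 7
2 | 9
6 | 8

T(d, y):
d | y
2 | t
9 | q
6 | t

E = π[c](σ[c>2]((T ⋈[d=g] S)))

σ filters on c, owned by the right side.
E' = π[c]((T ⋈[d=g] σ[c>2](S)))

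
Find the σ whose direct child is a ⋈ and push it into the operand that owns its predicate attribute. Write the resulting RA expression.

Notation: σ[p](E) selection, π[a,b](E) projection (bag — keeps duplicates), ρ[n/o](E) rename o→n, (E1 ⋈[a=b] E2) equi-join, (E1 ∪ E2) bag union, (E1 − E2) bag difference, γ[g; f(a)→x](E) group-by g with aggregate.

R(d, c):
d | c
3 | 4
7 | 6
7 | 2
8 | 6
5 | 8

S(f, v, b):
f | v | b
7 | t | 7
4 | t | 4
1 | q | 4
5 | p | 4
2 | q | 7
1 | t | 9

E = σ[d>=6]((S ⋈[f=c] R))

σ filters on d, owned by the right side.
E' = (S ⋈[f=c] σ[d>=6](R))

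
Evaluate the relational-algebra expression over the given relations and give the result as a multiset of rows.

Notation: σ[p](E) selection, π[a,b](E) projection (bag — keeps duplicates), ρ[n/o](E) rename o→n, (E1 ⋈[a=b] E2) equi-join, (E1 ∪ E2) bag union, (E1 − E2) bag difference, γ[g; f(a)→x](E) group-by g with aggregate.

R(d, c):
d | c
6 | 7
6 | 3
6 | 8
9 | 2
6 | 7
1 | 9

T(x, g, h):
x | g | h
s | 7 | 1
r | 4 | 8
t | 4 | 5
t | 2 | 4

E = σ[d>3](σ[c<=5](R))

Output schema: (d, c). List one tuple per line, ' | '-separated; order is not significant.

Row counts bottom-up:
  R → 6
  σ[c<=5](R) → 2
  σ[d>3](σ[c<=5](R)) → 2

== RESULT ==
d | c
6 | 3
9 | 2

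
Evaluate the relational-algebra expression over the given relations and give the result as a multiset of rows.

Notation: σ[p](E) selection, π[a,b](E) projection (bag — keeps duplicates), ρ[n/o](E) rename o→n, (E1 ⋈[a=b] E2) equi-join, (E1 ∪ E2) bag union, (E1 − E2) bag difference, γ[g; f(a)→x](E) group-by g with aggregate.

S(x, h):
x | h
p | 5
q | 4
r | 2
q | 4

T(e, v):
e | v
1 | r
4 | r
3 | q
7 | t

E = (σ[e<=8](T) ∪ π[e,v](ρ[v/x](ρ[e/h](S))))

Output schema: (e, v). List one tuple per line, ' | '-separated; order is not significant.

Per-node cardinality:
  T → 4
  σ[e<=8](T) → 4
  S → 4
  ρ[e/h](S) → 4
  ρ[v/x](ρ[e/h](S)) → 4
  π[e,v](ρ[v/x](ρ[e/h](S))) → 4
  (σ[e<=8](T) ∪ π[e,v](ρ[v/x](ρ[e/h](S)))) → 8

== RESULT ==
e | v
1 | r
2 | r
3 | q
4 | q
4 | q
4 | r
5 | p
7 | t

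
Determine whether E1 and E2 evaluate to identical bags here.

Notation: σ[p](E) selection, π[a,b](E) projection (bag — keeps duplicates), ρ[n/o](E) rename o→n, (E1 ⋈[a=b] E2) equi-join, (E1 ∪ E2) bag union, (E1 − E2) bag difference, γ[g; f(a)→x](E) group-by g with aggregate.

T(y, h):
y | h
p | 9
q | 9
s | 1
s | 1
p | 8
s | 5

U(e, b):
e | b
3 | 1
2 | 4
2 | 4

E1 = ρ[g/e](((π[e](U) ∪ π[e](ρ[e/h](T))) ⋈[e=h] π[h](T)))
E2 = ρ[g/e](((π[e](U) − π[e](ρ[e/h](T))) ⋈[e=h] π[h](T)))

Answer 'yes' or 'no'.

E1 row counts bottom-up:
  U → 3
  π[e](U) → 3
  T → 6
  ρ[e/h](T) → 6
  π[e](ρ[e/h](T)) → 6
  (π[e](U) ∪ π[e](ρ[e/h](T))) → 9
  T → 6
  π[h](T) → 6
  ((π[e](U) ∪ π[e](ρ[e/h](T))) ⋈[e=h] π[h](T)) → 10
  ρ[g/e](((π[e](U) ∪ π[e](ρ[e/h](T))) ⋈[e=h] π[h](T))) → 10
E2 row counts bottom-up:
  U → 3
  π[e](U) → 3
  T → 6
  ρ[e/h](T) → 6
  π[e](ρ[e/h](T)) → 6
  (π[e](U) − π[e](ρ[e/h](T))) → 3
  T → 6
  π[h](T) → 6
  ((π[e](U) − π[e](ρ[e/h](T))) ⋈[e=h] π[h](T)) → 0
  ρ[g/e](((π[e](U) − π[e](ρ[e/h](T))) ⋈[e=h] π[h](T))) → 0

E1 result:
g | h
1 | 1
1 | 1
1 | 1
1 | 1
5 | 5
8 | 8
9 | 9
9 | 9
9 | 9
9 | 9
E2 result:
g | h
(0 rows)
Witness: (8, 8) appears 1× in E1 but 0× in E2.

no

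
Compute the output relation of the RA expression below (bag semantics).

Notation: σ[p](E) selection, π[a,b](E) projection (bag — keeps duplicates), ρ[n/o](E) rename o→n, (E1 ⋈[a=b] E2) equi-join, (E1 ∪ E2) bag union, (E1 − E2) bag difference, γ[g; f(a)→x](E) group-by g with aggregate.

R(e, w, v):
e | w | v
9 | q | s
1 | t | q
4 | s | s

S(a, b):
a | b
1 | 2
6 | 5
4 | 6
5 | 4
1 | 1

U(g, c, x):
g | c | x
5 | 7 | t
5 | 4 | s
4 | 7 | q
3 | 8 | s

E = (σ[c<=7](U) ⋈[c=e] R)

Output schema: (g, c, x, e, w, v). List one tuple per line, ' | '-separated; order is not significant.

Stepwise |·|:
  U → 4
  σ[c<=7](U) → 3
  R → 3
  (σ[c<=7](U) ⋈[c=e] R) → 1

== RESULT ==
g | c | x | e | w | v
5 | 4 | s | 4 | s | s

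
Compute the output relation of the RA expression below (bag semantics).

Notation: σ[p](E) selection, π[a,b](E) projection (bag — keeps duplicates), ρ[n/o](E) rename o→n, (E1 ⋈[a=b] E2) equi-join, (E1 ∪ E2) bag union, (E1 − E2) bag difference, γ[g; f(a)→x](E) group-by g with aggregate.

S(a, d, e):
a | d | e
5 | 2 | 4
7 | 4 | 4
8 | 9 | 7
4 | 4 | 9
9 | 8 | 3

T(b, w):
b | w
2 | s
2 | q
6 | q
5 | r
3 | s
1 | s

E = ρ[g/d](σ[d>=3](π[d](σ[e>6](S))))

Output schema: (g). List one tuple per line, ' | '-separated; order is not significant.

Subexpression sizes:
  S → 5
  σ[e>6](S) → 2
  π[d](σ[e>6](S)) → 2
  σ[d>=3](π[d](σ[e>6](S))) → 2
  ρ[g/d](σ[d>=3](π[d](σ[e>6](S)))) → 2

== RESULT ==
g
4
9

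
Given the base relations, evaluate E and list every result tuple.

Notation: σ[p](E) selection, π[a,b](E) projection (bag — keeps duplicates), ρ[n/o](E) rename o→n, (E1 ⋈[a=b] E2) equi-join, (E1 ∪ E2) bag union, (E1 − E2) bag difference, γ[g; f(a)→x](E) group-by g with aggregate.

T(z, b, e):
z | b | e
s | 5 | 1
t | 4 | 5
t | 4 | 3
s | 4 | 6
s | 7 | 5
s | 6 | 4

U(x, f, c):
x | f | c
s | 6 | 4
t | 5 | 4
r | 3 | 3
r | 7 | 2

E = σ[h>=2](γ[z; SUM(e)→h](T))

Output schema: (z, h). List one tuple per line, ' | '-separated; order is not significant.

Subexpression sizes:
  T → 6
  γ[z; SUM(e)→h](T) → 2
  σ[h>=2](γ[z; SUM(e)→h](T)) → 2

== RESULT ==
z | h
s | 16
t | 8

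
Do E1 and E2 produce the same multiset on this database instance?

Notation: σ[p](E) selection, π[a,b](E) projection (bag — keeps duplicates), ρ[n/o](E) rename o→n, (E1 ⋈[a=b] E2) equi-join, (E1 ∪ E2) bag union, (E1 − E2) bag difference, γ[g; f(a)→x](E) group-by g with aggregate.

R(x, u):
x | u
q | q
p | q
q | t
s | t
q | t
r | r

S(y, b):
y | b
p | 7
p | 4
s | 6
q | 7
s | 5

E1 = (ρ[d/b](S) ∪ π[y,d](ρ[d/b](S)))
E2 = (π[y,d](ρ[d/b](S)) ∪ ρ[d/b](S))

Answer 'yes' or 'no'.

E1 per-node cardinality:
  S → 5
  ρ[d/b](S) → 5
  S → 5
  ρ[d/b](S) → 5
  π[y,d](ρ[d/b](S)) → 5
  (ρ[d/b](S) ∪ π[y,d](ρ[d/b](S))) → 10
E2 per-node cardinality:
  S → 5
  ρ[d/b](S) → 5
  π[y,d](ρ[d/b](S)) → 5
  S → 5
  ρ[d/b](S) → 5
  (π[y,d](ρ[d/b](S)) ∪ ρ[d/b](S)) → 10

E1 and E2 produce the same multiset:
y | d
p | 4
p | 4
p | 7
p | 7
q | 7
q | 7
s | 5
s | 5
s | 6
s | 6

yes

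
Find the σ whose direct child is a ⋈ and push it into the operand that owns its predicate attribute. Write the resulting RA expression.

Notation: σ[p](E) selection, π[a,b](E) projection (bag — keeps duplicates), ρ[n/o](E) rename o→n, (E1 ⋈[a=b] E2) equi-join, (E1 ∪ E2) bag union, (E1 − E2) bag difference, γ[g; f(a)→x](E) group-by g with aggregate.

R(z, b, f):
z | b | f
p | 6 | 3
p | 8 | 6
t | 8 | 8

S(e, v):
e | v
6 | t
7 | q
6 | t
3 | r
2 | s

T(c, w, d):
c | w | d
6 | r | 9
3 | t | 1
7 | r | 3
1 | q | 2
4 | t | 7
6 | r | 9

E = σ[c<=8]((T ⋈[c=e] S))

σ filters on c, owned by the left side.
E' = (σ[c<=8](T) ⋈[c=e] S)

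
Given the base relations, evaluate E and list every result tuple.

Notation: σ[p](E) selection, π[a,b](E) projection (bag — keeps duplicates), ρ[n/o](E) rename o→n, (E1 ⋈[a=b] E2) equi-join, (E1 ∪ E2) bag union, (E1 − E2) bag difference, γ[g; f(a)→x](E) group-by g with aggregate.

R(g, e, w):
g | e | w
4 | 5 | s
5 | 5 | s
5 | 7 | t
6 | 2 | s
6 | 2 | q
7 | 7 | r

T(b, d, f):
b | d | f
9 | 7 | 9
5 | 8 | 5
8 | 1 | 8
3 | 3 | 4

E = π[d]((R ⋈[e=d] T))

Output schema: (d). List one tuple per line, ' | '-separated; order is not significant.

Subexpression sizes:
  R → 6
  T → 4
  (R ⋈[e=d] T) → 2
  π[d]((R ⋈[e=d] T)) → 2

== RESULT ==
d
7
7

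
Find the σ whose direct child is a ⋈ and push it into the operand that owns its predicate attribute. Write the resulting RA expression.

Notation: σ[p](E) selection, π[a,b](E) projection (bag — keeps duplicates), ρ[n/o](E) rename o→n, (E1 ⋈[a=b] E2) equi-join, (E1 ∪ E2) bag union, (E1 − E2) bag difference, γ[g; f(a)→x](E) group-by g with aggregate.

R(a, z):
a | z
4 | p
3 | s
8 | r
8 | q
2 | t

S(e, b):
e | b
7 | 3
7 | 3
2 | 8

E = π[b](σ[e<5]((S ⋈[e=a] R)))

σ filters on e, owned by the left side.
E' = π[b]((σ[e<5](S) ⋈[e=a] R))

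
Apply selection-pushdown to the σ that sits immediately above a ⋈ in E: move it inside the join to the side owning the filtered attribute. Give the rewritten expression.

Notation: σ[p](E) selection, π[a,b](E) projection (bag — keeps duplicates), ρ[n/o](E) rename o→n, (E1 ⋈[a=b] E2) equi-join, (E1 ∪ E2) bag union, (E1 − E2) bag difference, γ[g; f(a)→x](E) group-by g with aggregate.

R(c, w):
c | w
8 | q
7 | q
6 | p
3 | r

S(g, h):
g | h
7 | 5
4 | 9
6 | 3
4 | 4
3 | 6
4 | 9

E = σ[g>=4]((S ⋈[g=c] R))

σ filters on g, owned by the left side.
E' = (σ[g>=4](S) ⋈[g=c] R)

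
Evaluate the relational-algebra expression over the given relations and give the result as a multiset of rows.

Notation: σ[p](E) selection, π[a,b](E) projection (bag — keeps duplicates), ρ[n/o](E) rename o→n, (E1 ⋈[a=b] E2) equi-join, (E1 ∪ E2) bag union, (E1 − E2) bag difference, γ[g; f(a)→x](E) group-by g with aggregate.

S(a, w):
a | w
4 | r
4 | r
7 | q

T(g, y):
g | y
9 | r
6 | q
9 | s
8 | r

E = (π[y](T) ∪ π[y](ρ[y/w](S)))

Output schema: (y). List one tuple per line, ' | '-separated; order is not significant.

Subexpression sizes:
  T → 4
  π[y](T) → 4
  S → 3
  ρ[y/w](S) → 3
  π[y](ρ[y/w](S)) → 3
  (π[y](T) ∪ π[y](ρ[y/w](S))) → 7

== RESULT ==
y
q
q
r
r
r
r
s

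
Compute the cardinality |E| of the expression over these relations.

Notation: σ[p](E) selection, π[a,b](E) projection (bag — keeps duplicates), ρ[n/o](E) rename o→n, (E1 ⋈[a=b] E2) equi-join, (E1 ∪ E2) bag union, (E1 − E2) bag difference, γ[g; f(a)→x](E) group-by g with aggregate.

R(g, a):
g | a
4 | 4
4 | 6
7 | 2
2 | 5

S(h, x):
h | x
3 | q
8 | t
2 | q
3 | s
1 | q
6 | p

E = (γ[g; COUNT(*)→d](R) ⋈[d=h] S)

Stepwise |·|:
  R → 4
  γ[g; COUNT(*)→d](R) → 3
  S → 6
  (γ[g; COUNT(*)→d](R) ⋈[d=h] S) → 3

|E| = 3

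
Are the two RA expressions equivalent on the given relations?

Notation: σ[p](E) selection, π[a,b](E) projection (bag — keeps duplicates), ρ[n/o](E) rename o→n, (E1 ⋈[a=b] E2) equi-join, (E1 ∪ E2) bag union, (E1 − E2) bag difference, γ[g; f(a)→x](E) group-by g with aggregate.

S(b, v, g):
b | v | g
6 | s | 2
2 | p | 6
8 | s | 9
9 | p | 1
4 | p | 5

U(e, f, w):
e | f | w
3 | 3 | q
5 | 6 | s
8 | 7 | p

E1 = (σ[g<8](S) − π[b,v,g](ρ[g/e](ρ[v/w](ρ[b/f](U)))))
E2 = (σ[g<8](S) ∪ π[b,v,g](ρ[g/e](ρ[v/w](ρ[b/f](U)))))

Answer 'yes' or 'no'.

E1 subexpression sizes:
  S → 5
  σ[g<8](S) → 4
  U → 3
  ρ[b/f](U) → 3
  ρ[v/w](ρ[b/f](U)) → 3
  ρ[g/e](ρ[v/w](ρ[b/f](U))) → 3
  π[b,v,g](ρ[g/e](ρ[v/w](ρ[b/f](U)))) → 3
  (σ[g<8](S) − π[b,v,g](ρ[g/e](ρ[v/w](ρ[b/f](U))))) → 4
E2 subexpression sizes:
  S → 5
  σ[g<8](S) → 4
  U → 3
  ρ[b/f](U) → 3
  ρ[v/w](ρ[b/f](U)) → 3
  ρ[g/e](ρ[v/w](ρ[b/f](U))) → 3
  π[b,v,g](ρ[g/e](ρ[v/w](ρ[b/f](U)))) → 3
  (σ[g<8](S) ∪ π[b,v,g](ρ[g/e](ρ[v/w](ρ[b/f](U))))) → 7

E1 result:
b | v | g
2 | p | 6
4 | p | 5
6 | s | 2
9 | p | 1
E2 result:
b | v | g
2 | p | 6
3 | q | 3
4 | p | 5
6 | s | 2
6 | s | 5
7 | p | 8
9 | p | 1
Witness: (3, 'q', 3) appears 0× in E1 but 1× in E2.

no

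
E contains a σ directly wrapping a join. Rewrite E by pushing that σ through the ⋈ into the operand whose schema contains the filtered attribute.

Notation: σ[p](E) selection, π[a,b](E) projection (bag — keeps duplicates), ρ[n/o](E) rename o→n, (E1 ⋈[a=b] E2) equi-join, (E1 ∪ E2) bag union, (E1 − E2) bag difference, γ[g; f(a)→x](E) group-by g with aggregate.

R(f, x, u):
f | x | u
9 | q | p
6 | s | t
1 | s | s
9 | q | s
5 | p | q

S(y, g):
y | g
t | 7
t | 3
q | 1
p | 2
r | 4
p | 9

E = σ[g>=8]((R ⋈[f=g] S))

σ filters on g, owned by the right side.
E' = (R ⋈[f=g] σ[g>=8](S))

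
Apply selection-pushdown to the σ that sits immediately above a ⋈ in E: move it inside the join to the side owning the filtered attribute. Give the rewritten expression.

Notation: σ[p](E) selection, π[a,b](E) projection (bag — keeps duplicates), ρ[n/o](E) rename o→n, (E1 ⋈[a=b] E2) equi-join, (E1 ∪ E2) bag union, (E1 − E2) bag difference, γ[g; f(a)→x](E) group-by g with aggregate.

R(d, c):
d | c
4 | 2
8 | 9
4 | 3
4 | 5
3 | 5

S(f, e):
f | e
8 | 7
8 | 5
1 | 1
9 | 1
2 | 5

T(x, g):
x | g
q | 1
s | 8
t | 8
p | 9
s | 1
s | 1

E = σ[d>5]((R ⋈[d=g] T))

σ filters on d, owned by the left side.
E' = (σ[d>5](R) ⋈[d=g] T)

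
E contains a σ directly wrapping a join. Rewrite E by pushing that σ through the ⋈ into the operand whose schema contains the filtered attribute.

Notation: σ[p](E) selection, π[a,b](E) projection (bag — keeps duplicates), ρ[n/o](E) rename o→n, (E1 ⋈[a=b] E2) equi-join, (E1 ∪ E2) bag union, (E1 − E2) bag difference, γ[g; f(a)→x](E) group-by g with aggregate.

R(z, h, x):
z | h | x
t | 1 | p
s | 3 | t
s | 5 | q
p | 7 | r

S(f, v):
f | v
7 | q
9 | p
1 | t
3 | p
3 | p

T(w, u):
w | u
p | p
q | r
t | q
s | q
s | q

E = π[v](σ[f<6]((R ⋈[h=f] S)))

σ filters on f, owned by the right side.
E' = π[v]((R ⋈[h=f] σ[f<6](S)))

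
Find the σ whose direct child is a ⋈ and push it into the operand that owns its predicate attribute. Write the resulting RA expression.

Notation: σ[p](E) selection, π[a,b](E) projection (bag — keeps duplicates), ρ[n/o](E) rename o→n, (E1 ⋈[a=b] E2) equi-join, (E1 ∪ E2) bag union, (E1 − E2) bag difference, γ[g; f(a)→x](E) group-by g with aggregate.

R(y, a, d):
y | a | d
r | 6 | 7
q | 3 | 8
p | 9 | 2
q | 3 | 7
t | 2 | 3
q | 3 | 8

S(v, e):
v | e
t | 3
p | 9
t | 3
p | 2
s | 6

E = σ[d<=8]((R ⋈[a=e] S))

σ filters on d, owned by the left side.
E' = (σ[d<=8](R) ⋈[a=e] S)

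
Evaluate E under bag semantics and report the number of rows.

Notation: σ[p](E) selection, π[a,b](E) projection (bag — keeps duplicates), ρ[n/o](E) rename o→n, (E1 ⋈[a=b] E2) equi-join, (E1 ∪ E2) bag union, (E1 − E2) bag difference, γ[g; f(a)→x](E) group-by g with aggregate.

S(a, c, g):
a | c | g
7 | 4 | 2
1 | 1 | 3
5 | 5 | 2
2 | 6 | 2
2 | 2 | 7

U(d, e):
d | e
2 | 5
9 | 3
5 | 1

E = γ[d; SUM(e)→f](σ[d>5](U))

Row counts bottom-up:
  U → 3
  σ[d>5](U) → 1
  γ[d; SUM(e)→f](σ[d>5](U)) → 1

|E| = 1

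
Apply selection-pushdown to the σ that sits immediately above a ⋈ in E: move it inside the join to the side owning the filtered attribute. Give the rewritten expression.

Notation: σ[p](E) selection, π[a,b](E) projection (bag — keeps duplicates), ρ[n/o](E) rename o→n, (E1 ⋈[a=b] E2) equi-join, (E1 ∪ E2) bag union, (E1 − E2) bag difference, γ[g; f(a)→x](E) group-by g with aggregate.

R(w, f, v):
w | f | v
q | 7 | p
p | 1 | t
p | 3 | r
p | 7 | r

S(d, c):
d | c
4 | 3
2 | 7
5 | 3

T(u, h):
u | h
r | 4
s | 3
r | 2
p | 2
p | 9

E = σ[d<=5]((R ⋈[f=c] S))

σ filters on d, owned by the right side.
E' = (R ⋈[f=c] σ[d<=5](S))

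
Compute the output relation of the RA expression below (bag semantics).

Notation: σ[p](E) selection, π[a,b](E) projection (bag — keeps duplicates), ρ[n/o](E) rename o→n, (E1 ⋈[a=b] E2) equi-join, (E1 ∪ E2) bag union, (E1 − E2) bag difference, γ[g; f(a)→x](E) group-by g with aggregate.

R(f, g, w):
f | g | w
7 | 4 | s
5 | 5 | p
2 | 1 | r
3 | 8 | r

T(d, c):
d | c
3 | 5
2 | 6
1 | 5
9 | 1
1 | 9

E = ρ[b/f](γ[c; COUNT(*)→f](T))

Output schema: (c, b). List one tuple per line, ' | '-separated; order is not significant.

Per-node cardinality:
  T → 5
  γ[c; COUNT(*)→f](T) → 4
  ρ[b/f](γ[c; COUNT(*)→f](T)) → 4

== RESULT ==
c | b
1 | 1
5 | 2
6 | 1
9 | 1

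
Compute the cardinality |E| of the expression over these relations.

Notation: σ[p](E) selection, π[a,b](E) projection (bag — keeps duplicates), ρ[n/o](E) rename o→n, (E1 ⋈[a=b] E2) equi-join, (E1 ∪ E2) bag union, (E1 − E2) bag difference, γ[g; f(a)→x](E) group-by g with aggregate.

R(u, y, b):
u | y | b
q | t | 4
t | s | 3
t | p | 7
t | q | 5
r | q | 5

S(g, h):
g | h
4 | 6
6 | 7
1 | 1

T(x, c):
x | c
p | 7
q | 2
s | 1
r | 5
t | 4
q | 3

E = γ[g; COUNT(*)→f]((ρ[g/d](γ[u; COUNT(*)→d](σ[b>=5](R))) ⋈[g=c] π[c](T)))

Stepwise |·|:
  R → 5
  σ[b>=5](R) → 3
  γ[u; COUNT(*)→d](σ[b>=5](R)) → 2
  ρ[g/d](γ[u; COUNT(*)→d](σ[b>=5](R))) → 2
  T → 6
  π[c](T) → 6
  (ρ[g/d](γ[u; COUNT(*)→d](σ[b>=5](R))) ⋈[g=c] π[c](T)) → 2
  γ[g; COUNT(*)→f]((ρ[g/d](γ[u; COUNT(*)→d](σ[b>=5](R))) ⋈[g=c] π[c](T))) → 2

|E| = 2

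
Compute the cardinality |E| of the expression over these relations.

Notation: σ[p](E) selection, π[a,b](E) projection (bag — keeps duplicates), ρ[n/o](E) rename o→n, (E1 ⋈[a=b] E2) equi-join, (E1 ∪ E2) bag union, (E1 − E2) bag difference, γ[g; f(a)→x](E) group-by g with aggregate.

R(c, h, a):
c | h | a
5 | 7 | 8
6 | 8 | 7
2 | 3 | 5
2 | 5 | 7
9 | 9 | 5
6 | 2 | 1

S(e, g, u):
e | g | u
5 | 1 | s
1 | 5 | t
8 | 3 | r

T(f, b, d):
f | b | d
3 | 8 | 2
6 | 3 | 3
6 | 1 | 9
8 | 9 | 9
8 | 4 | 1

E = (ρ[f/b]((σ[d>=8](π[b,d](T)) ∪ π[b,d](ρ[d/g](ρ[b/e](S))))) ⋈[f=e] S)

Row counts bottom-up:
  T → 5
  π[b,d](T) → 5
  σ[d>=8](π[b,d](T)) → 2
  S → 3
  ρ[b/e](S) → 3
  ρ[d/g](ρ[b/e](S)) → 3
  π[b,d](ρ[d/g](ρ[b/e](S))) → 3
  (σ[d>=8](π[b,d](T)) ∪ π[b,d](ρ[d/g](ρ[b/e](S)))) → 5
  ρ[f/b]((σ[d>=8](π[b,d](T)) ∪ π[b,d](ρ[d/g](ρ[b/e](S))))) → 5
  S → 3
  (ρ[f/b]((σ[d>=8](π[b,d](T)) ∪ π[b,d](ρ[d/g](ρ[b/e](S))))) ⋈[f=e] S) → 4

|E| = 4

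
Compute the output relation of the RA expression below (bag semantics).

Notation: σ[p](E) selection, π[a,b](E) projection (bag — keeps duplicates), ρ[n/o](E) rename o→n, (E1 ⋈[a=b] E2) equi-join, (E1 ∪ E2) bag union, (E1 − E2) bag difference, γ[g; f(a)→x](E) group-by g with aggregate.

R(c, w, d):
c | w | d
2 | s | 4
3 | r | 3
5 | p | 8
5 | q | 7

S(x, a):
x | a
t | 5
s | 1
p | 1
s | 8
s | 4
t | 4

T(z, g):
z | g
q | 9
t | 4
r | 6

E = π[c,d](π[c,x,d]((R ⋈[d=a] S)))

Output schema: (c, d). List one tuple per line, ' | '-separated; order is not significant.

Subexpression sizes:
  R → 4
  S → 6
  (R ⋈[d=a] S) → 3
  π[c,x,d]((R ⋈[d=a] S)) → 3
  π[c,d](π[c,x,d]((R ⋈[d=a] S))) → 3

== RESULT ==
c | d
2 | 4
2 | 4
5 | 8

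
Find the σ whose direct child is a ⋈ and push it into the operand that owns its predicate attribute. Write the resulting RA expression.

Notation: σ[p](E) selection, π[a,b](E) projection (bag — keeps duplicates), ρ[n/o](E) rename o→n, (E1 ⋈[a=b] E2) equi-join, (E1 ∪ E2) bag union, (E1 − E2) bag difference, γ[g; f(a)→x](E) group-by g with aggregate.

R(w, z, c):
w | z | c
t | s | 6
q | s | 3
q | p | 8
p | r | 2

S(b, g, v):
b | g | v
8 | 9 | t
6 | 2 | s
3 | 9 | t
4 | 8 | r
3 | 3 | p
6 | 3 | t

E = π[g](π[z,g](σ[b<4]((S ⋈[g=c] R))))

σ filters on b, owned by the left side.
E' = π[g](π[z,g]((σ[b<4](S) ⋈[g=c] R)))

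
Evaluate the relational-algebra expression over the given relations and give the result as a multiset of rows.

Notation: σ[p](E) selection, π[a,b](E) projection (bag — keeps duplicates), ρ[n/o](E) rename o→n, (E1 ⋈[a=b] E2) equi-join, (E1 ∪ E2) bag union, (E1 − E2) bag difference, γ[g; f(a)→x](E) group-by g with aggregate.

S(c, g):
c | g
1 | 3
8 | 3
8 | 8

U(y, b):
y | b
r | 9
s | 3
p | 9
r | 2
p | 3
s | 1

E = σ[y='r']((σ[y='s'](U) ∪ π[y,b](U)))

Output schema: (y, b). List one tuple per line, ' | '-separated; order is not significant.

Stepwise |·|:
  U → 6
  σ[y='s'](U) → 2
  U → 6
  π[y,b](U) → 6
  (σ[y='s'](U) ∪ π[y,b](U)) → 8
  σ[y='r']((σ[y='s'](U) ∪ π[y,b](U))) → 2

== RESULT ==
y | b
r | 2
r | 9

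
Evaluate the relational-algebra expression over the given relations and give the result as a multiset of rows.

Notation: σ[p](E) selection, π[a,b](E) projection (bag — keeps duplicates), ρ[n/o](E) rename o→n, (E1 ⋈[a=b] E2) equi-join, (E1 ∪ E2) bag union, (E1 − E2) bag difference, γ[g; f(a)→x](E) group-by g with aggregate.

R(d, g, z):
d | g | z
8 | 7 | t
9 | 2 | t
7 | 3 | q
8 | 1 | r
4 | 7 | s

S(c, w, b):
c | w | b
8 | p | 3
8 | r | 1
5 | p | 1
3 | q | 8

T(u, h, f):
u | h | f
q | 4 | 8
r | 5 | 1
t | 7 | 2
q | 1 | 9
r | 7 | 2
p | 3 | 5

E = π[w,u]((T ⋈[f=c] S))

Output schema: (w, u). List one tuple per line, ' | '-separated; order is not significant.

Per-node cardinality:
  T → 6
  S → 4
  (T ⋈[f=c] S) → 3
  π[w,u]((T ⋈[f=c] S)) → 3

== RESULT ==
w | u
p | p
p | q
r | q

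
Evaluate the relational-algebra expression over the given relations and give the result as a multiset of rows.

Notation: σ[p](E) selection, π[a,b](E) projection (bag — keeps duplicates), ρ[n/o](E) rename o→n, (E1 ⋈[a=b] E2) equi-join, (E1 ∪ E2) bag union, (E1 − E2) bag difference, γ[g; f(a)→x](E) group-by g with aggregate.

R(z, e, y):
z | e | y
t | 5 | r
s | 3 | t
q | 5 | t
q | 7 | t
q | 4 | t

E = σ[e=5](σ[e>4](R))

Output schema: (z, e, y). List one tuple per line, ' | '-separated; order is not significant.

Stepwise |·|:
  R → 5
  σ[e>4](R) → 3
  σ[e=5](σ[e>4](R)) → 2

== RESULT ==
z | e | y
q | 5 | t
t | 5 | r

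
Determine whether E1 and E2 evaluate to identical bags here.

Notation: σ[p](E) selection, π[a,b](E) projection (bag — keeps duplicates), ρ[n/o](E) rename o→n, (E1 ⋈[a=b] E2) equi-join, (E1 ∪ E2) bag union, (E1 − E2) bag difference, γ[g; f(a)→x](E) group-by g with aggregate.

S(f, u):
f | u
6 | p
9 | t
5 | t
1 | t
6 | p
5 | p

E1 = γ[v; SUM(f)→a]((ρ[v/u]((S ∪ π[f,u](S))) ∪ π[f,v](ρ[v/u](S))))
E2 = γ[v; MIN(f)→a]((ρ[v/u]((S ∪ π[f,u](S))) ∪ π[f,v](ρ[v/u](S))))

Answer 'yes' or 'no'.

E1 subexpression sizes:
  S → 6
  S → 6
  π[f,u](S) → 6
  (S ∪ π[f,u](S)) → 12
  ρ[v/u]((S ∪ π[f,u](S))) → 12
  S → 6
  ρ[v/u](S) → 6
  π[f,v](ρ[v/u](S)) → 6
  (ρ[v/u]((S ∪ π[f,u](S))) ∪ π[f,v](ρ[v/u](S))) → 18
  γ[v; SUM(f)→a]((ρ[v/u]((S ∪ π[f,u](S))) ∪ π[f,v](ρ[v/u](S)))) → 2
E2 subexpression sizes:
  S → 6
  S → 6
  π[f,u](S) → 6
  (S ∪ π[f,u](S)) → 12
  ρ[v/u]((S ∪ π[f,u](S))) → 12
  S → 6
  ρ[v/u](S) → 6
  π[f,v](ρ[v/u](S)) → 6
  (ρ[v/u]((S ∪ π[f,u](S))) ∪ π[f,v](ρ[v/u](S))) → 18
  γ[v; MIN(f)→a]((ρ[v/u]((S ∪ π[f,u](S))) ∪ π[f,v](ρ[v/u](S)))) → 2

E1 result:
v | a
p | 51
t | 45
E2 result:
v | a
p | 5
t | 1
Witness: ('p', 5) appears 0× in E1 but 1× in E2.

no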